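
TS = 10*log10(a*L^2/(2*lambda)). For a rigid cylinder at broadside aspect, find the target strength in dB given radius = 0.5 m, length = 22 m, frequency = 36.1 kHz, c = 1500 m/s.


34.64 dB


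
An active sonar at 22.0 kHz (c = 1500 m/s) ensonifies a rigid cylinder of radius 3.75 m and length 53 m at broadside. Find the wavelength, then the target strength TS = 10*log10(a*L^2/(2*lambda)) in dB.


Step 1: lambda = c/f = 1500/22000 = 0.06818 m
Step 2: TS = 10*log10(a*L^2/(2*lambda)) = 10*log10(3.75*53^2/(2*0.06818)) = 48.88

48.88 dB


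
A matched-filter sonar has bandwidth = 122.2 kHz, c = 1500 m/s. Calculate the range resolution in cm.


0.61 cm


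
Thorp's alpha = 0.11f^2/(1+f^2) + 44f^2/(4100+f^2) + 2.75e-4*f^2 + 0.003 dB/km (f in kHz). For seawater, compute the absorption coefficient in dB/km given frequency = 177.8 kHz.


f^2 = 31612.84
alpha = 0.11*31612.84/(1+31612.84) + 44*31612.84/(4100+31612.84) + 2.75e-4*31612.84 + 0.003 = 47.755

47.755 dB/km


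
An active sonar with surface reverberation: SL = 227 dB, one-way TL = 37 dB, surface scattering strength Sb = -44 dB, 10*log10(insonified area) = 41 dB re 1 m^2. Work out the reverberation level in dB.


RL = SL - 2*TL + Sb + 10*log10(A) = 227 - 2*37 + (-44) + 41 = 150

150 dB


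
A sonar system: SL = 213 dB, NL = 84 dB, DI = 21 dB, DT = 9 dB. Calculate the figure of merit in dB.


FOM = SL - NL + DI - DT = 213 - 84 + 21 - 9 = 141

141 dB


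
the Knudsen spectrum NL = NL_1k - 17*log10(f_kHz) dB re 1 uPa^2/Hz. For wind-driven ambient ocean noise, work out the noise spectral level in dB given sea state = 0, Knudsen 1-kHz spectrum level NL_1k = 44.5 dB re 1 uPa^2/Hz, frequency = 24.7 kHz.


20.82 dB


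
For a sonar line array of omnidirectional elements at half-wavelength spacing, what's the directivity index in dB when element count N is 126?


DI = 10*log10(126) = 21.0

21.0 dB


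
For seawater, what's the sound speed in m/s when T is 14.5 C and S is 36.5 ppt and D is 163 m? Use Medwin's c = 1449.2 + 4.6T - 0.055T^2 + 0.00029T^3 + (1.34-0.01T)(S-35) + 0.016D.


c = 1449.2 + 4.6*14.5 - 0.055*14.5^2 + 0.00029*14.5^3 + (1.34 - 0.01*14.5)*(36.5 - 35) + 0.016*163 = 1509.62

1509.62 m/s


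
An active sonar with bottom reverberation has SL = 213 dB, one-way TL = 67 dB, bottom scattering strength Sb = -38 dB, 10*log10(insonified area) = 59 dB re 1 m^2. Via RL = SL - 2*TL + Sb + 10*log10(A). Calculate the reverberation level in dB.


RL = SL - 2*TL + Sb + 10*log10(A) = 213 - 2*67 + (-38) + 59 = 100

100 dB


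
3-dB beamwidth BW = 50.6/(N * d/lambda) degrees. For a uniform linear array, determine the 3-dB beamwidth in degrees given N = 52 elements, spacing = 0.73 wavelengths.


BW = 50.6 / (52 * 0.73) = 50.6 / 37.96 = 1.33

1.33 deg


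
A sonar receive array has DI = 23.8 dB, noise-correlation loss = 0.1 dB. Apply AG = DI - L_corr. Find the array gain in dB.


AG = DI - L_corr = 23.8 - 0.1 = 23.7

23.7 dB


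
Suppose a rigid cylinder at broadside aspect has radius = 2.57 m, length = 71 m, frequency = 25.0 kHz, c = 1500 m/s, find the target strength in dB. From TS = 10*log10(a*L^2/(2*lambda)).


50.33 dB


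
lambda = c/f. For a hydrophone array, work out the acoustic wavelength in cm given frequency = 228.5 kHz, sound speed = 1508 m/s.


0.66 cm


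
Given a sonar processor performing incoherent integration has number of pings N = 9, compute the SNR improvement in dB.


Gain = 5*log10(9) = 4.77

4.77 dB


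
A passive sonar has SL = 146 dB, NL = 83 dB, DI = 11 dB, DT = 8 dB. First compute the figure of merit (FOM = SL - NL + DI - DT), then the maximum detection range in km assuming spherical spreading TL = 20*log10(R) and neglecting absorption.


Step 1: FOM = SL - NL + DI - DT = 146 - 83 + 11 - 8 = 66 dB
Step 2: at max range FOM = TL = 20*log10(R), so R = 10^(66/20) = 1995.26 m = 2.0 km

2.0 km


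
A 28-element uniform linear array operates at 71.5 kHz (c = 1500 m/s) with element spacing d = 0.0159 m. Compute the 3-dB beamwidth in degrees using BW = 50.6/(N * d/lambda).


2.38 deg


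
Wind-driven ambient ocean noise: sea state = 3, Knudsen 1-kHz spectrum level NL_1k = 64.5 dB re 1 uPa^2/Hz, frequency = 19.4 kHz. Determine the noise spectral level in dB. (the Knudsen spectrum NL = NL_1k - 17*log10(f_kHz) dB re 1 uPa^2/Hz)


NL = NL_1k - 17*log10(f_kHz) = 64.5 - 17*log10(19.4) = 64.5 - (21.89) = 42.61

42.61 dB


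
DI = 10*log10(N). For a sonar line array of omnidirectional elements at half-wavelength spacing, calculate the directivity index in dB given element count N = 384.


DI = 10*log10(384) = 25.84

25.84 dB


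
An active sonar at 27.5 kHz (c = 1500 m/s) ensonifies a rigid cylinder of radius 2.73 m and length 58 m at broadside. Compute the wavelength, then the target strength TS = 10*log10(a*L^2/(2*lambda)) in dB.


Step 1: lambda = c/f = 1500/27500 = 0.05455 m
Step 2: TS = 10*log10(a*L^2/(2*lambda)) = 10*log10(2.73*58^2/(2*0.05455)) = 49.25

49.25 dB


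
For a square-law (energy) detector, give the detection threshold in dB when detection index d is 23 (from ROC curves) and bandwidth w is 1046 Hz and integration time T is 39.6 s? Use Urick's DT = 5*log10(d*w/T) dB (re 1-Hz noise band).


DT = 5*log10(d*w/T) = 5*log10(23 * 1046 / 39.6) = 5*log10(607.53) = 13.92

13.92 dB


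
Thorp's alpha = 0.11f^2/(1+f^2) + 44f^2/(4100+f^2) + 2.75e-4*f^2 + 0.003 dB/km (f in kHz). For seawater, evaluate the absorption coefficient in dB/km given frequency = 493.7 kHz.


f^2 = 243739.69
alpha = 0.11*243739.69/(1+243739.69) + 44*243739.69/(4100+243739.69) + 2.75e-4*243739.69 + 0.003 = 110.414

110.414 dB/km


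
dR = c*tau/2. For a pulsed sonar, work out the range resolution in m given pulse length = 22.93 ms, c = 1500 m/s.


17.1975 m


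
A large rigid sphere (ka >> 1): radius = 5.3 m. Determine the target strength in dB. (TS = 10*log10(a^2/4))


TS = 10*log10(5.3^2 / 4) = 10*log10(7.0225) = 8.46

8.46 dB


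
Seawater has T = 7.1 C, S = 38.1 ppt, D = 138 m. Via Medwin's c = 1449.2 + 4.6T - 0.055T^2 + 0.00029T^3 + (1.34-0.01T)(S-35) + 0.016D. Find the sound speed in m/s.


1485.33 m/s


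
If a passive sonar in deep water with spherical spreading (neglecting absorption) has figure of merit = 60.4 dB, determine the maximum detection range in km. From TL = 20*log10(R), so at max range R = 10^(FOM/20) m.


At max range FOM = TL, so 20*log10(R) = 60.4
R = 10^(60.4/20) = 1047.13 m = 1.05 km

1.05 km


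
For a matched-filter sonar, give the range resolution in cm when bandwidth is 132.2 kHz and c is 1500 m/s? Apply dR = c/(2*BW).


0.57 cm


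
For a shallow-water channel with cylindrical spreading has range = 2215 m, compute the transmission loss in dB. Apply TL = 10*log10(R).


TL = 10*log10(2215) = 33.45

33.45 dB


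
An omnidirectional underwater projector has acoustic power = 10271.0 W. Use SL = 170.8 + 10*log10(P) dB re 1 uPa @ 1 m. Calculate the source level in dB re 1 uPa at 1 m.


210.92 dB


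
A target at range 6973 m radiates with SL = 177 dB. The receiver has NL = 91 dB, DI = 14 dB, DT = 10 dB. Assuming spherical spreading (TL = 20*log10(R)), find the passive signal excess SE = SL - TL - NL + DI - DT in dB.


13.13 dB


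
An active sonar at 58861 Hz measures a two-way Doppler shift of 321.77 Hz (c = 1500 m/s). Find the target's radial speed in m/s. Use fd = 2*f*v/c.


4.1 m/s


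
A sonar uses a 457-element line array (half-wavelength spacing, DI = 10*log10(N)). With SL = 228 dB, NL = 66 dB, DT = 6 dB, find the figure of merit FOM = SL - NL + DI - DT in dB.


182.6 dB


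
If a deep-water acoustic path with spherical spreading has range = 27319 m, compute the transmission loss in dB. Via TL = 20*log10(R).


88.73 dB


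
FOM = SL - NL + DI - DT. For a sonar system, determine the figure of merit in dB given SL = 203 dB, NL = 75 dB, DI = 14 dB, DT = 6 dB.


FOM = SL - NL + DI - DT = 203 - 75 + 14 - 6 = 136

136 dB


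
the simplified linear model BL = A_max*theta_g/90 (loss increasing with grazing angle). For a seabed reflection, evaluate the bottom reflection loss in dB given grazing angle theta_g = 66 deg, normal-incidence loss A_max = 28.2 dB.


BL = A_max * theta_g / 90 = 28.2 * 66 / 90 = 20.68

20.68 dB


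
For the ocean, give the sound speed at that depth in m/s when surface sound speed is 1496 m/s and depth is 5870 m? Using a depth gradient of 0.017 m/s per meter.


c = 1496 + 0.017 * 5870 = 1595.79

1595.79 m/s


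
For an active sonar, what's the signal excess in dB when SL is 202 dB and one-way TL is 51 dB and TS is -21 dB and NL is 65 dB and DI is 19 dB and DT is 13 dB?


20 dB


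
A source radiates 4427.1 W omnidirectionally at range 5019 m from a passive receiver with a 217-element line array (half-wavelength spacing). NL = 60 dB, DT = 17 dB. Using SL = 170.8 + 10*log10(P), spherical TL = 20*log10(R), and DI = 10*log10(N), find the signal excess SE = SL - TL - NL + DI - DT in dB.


Step 1: SL = 170.8 + 10*log10(4427.1) = 207.26 dB
Step 2: TL = 20*log10(5019) = 74.01 dB
Step 3: DI = 10*log10(217) = 23.36 dB
Step 4: SE = SL - TL - NL + DI - DT = 207.26 - 74.01 - 60 + 23.36 - 17 = 79.61

79.61 dB


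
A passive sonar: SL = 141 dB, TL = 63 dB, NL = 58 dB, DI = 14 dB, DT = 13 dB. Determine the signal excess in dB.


SE = SL - TL - NL + DI - DT = 141 - 63 - 58 + 14 - 13 = 21

21 dB


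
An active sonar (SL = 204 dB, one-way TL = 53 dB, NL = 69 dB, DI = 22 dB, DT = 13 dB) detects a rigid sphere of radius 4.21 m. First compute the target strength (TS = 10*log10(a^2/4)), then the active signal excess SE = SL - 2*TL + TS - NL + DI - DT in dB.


Step 1: TS = 10*log10(4.21^2/4) = 6.47 dB
Step 2: SE = SL - 2*TL + TS - NL + DI - DT = 204 - 2*53 + (6.47) - 69 + 22 - 13 = 44.47

44.47 dB


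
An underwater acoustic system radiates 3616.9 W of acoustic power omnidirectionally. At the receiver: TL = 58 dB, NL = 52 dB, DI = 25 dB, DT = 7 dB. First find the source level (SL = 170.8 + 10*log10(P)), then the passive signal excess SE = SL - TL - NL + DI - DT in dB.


Step 1: SL = 170.8 + 10*log10(3616.9) = 206.38 dB
Step 2: SE = SL - TL - NL + DI - DT = 206.38 - 58 - 52 + 25 - 7 = 114.38

114.38 dB


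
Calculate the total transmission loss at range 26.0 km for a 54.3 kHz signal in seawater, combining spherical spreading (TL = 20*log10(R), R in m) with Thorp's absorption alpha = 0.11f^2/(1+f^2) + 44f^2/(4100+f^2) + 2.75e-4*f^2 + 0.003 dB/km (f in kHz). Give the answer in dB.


Step 1 (Thorp): alpha = 0.11*2948.49/(1+2948.49) + 44*2948.49/(4100+2948.49) + 2.75e-4*2948.49 + 0.003 = 19.3297 dB/km
Step 2: TL_spread = 20*log10(26000) = 88.3 dB
Step 3: TL_abs = alpha*R = 19.3297 * 26.0 = 502.57 dB
Step 4: TL_total = 88.3 + 502.57 = 590.87

590.87 dB


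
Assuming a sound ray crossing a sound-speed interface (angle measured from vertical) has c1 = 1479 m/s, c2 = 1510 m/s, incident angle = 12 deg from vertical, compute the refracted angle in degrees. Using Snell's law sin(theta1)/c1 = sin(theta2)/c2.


sin(theta2) = (c2/c1)*sin(theta1) = (1510/1479)*sin(12 deg) = 0.21227
theta2 = arcsin(0.21227) = 12.26

12.26 deg


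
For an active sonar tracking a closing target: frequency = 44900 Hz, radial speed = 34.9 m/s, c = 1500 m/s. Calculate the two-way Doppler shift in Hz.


2089.35 Hz


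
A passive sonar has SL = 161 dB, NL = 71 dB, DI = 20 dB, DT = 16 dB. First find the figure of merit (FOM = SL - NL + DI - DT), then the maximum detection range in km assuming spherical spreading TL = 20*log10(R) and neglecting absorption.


Step 1: FOM = SL - NL + DI - DT = 161 - 71 + 20 - 16 = 94 dB
Step 2: at max range FOM = TL = 20*log10(R), so R = 10^(94/20) = 50118.72 m = 50.12 km

50.12 km


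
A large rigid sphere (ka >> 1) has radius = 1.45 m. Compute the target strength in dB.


TS = 10*log10(1.45^2 / 4) = 10*log10(0.525625) = -2.79

-2.79 dB


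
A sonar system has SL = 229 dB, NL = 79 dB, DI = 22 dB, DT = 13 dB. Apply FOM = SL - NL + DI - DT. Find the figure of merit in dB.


159 dB


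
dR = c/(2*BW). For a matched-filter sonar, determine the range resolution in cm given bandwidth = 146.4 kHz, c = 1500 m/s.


dR = c/(2*BW) = 1500 / (2 * 146.4e3) = 0.0051 m = 0.51 cm

0.51 cm


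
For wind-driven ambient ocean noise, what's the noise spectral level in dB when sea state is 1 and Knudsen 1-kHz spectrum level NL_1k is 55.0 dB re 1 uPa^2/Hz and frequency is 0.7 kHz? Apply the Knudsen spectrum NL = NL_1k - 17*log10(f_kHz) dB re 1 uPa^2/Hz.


NL = NL_1k - 17*log10(f_kHz) = 55.0 - 17*log10(0.7) = 55.0 - (-2.63) = 57.63

57.63 dB


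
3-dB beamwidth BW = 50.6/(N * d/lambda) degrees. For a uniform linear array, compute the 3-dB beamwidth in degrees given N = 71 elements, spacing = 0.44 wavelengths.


BW = 50.6 / (71 * 0.44) = 50.6 / 31.24 = 1.62

1.62 deg


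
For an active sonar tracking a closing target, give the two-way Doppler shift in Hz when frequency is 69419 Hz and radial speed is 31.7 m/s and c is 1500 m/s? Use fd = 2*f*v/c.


fd = 2*f*v/c = 2 * 69419 * 31.7 / 1500 = 2934.11

2934.11 Hz


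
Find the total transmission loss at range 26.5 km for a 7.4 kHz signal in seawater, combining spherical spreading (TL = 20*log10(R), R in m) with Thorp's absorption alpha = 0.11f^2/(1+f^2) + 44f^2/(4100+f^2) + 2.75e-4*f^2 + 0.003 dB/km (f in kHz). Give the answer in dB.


Step 1 (Thorp): alpha = 0.11*54.76/(1+54.76) + 44*54.76/(4100+54.76) + 2.75e-4*54.76 + 0.003 = 0.706 dB/km
Step 2: TL_spread = 20*log10(26500) = 88.46 dB
Step 3: TL_abs = alpha*R = 0.706 * 26.5 = 18.71 dB
Step 4: TL_total = 88.46 + 18.71 = 107.17

107.17 dB


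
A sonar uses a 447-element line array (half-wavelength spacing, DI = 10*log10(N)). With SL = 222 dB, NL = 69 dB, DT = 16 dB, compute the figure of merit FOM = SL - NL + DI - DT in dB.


Step 1: DI = 10*log10(447) = 26.5 dB
Step 2: FOM = SL - NL + DI - DT = 222 - 69 + 26.5 - 16 = 163.5

163.5 dB


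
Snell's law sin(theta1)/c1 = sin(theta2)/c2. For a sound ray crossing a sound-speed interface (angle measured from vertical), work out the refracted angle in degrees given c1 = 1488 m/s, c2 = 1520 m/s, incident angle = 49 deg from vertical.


sin(theta2) = (c2/c1)*sin(theta1) = (1520/1488)*sin(49 deg) = 0.77094
theta2 = arcsin(0.77094) = 50.44

50.44 deg


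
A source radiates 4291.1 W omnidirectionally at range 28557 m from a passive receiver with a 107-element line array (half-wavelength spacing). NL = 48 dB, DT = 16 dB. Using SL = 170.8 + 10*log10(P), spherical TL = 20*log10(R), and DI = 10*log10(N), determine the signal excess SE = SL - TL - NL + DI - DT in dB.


Step 1: SL = 170.8 + 10*log10(4291.1) = 207.13 dB
Step 2: TL = 20*log10(28557) = 89.11 dB
Step 3: DI = 10*log10(107) = 20.29 dB
Step 4: SE = SL - TL - NL + DI - DT = 207.13 - 89.11 - 48 + 20.29 - 16 = 74.31

74.31 dB


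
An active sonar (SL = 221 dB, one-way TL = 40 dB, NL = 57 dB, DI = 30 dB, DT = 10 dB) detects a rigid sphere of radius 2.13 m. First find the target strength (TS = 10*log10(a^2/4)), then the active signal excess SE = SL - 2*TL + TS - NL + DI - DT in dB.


Step 1: TS = 10*log10(2.13^2/4) = 0.55 dB
Step 2: SE = SL - 2*TL + TS - NL + DI - DT = 221 - 2*40 + (0.55) - 57 + 30 - 10 = 104.55

104.55 dB


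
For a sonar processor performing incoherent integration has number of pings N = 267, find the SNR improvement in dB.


Gain = 5*log10(267) = 12.13

12.13 dB


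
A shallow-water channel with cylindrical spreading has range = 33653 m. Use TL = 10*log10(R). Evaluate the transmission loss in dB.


TL = 10*log10(33653) = 45.27

45.27 dB


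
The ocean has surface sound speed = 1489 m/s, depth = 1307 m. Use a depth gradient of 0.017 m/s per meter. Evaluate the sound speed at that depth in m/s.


1511.219 m/s


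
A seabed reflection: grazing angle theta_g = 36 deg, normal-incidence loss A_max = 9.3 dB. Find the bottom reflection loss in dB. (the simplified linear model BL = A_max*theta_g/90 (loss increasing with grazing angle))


BL = A_max * theta_g / 90 = 9.3 * 36 / 90 = 3.72

3.72 dB


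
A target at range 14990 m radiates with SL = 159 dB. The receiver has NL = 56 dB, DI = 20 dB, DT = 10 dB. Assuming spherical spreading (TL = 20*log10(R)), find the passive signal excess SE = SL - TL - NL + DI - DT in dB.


Step 1: TL = 20*log10(14990) = 83.52 dB
Step 2: SE = 159 - 83.52 - 56 + 20 - 10 = 29.48

29.48 dB


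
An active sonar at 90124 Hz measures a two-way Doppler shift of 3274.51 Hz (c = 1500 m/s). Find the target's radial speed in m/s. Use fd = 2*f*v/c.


27.25 m/s


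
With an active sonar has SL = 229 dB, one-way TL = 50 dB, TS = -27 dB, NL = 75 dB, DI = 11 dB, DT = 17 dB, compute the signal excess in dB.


21 dB


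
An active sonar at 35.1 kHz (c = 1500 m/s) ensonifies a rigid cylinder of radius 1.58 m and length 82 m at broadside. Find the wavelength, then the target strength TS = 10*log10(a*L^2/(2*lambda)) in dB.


Step 1: lambda = c/f = 1500/35100 = 0.04274 m
Step 2: TS = 10*log10(a*L^2/(2*lambda)) = 10*log10(1.58*82^2/(2*0.04274)) = 50.94

50.94 dB


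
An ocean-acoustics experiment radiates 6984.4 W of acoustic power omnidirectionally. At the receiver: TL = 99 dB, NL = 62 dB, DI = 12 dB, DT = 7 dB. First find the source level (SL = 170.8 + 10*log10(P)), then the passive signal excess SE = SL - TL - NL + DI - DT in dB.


Step 1: SL = 170.8 + 10*log10(6984.4) = 209.24 dB
Step 2: SE = SL - TL - NL + DI - DT = 209.24 - 99 - 62 + 12 - 7 = 53.24

53.24 dB


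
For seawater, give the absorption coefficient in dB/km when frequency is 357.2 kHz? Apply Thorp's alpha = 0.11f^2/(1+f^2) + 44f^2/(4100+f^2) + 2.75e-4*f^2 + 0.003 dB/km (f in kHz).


f^2 = 127591.84
alpha = 0.11*127591.84/(1+127591.84) + 44*127591.84/(4100+127591.84) + 2.75e-4*127591.84 + 0.003 = 77.831

77.831 dB/km


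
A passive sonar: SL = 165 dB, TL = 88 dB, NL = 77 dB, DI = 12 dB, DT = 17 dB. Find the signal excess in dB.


-5 dB


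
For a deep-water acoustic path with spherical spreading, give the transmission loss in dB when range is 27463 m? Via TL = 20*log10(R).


88.77 dB


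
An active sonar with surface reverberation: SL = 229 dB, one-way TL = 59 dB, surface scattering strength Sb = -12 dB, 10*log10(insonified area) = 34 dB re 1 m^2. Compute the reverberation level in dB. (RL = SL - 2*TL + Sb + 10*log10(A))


RL = SL - 2*TL + Sb + 10*log10(A) = 229 - 2*59 + (-12) + 34 = 133

133 dB


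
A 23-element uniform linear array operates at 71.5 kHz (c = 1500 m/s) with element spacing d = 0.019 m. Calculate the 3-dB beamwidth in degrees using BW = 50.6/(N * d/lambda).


Step 1: lambda = 1500/71500 = 0.02098 m
Step 2: d/lambda = 0.019/0.02098 = 0.9056
Step 3: BW = 50.6/(N * d/lambda) = 50.6/(23 * 0.9056) = 2.43

2.43 deg


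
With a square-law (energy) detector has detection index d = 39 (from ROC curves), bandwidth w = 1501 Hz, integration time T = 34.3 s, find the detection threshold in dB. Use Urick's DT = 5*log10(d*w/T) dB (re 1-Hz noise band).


16.16 dB


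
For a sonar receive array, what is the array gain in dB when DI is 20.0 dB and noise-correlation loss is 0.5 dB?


19.5 dB


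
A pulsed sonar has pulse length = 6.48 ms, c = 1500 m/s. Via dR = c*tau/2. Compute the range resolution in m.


dR = c*tau/2 = 1500 * 6.48e-3 / 2 = 4.86

4.86 m


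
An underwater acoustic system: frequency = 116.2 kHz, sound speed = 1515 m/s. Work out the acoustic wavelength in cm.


lambda = c/f = 1515 / 116200 = 0.013 m = 1.3 cm

1.3 cm


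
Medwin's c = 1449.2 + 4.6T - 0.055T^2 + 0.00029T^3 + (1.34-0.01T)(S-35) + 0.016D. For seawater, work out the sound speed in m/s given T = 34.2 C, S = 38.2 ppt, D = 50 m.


1557.78 m/s


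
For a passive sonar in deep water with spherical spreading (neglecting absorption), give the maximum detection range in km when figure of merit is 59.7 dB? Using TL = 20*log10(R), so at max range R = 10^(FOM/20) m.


At max range FOM = TL, so 20*log10(R) = 59.7
R = 10^(59.7/20) = 966.05 m = 0.97 km

0.97 km


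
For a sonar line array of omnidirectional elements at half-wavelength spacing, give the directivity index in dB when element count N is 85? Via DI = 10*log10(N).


DI = 10*log10(85) = 19.29

19.29 dB


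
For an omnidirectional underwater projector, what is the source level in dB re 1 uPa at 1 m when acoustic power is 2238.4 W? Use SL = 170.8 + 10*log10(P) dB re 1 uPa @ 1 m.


SL = 170.8 + 10*log10(2238.4) = 170.8 + 33.5 = 204.3

204.3 dB


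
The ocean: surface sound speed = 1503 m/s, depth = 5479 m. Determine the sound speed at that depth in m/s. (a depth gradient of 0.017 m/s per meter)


c = 1503 + 0.017 * 5479 = 1596.143

1596.143 m/s


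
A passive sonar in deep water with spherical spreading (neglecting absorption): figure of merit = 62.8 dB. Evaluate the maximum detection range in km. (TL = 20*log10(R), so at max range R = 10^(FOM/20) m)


1.38 km


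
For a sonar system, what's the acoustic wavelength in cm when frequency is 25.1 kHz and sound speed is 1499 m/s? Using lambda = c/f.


lambda = c/f = 1499 / 25100 = 0.0597 m = 5.97 cm

5.97 cm


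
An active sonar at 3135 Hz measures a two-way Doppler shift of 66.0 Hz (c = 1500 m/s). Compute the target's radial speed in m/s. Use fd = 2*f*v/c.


15.79 m/s


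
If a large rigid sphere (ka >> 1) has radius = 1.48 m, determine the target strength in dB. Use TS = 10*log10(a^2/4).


TS = 10*log10(1.48^2 / 4) = 10*log10(0.5476) = -2.62

-2.62 dB


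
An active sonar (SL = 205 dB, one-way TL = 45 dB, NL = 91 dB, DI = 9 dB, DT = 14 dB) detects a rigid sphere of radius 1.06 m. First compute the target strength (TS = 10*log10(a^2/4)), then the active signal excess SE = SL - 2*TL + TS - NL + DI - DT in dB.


Step 1: TS = 10*log10(1.06^2/4) = -5.51 dB
Step 2: SE = SL - 2*TL + TS - NL + DI - DT = 205 - 2*45 + (-5.51) - 91 + 9 - 14 = 13.49

13.49 dB


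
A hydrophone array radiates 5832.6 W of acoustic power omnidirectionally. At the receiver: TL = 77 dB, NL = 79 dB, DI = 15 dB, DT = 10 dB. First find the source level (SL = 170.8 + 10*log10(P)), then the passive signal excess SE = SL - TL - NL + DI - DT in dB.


Step 1: SL = 170.8 + 10*log10(5832.6) = 208.46 dB
Step 2: SE = SL - TL - NL + DI - DT = 208.46 - 77 - 79 + 15 - 10 = 57.46

57.46 dB


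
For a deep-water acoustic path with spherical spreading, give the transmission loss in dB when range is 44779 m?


TL = 20*log10(44779) = 93.02

93.02 dB


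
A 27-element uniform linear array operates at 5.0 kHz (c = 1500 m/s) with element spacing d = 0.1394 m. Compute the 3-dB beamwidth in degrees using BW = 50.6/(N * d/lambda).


Step 1: lambda = 1500/5000 = 0.3 m
Step 2: d/lambda = 0.1394/0.3 = 0.4647
Step 3: BW = 50.6/(N * d/lambda) = 50.6/(27 * 0.4647) = 4.03

4.03 deg


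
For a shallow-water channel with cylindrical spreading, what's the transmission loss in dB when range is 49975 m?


46.99 dB


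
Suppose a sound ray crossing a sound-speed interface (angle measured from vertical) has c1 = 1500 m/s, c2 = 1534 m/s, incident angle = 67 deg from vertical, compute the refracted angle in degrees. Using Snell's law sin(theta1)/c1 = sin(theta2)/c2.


sin(theta2) = (c2/c1)*sin(theta1) = (1534/1500)*sin(67 deg) = 0.94137
theta2 = arcsin(0.94137) = 70.28

70.28 deg


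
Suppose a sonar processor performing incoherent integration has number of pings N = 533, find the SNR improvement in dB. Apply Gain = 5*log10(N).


Gain = 5*log10(533) = 13.63

13.63 dB


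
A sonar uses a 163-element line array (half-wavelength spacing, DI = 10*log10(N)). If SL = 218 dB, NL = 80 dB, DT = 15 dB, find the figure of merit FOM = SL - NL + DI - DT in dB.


Step 1: DI = 10*log10(163) = 22.12 dB
Step 2: FOM = SL - NL + DI - DT = 218 - 80 + 22.12 - 15 = 145.12

145.12 dB


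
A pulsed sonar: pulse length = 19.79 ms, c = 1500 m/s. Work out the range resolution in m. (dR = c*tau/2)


dR = c*tau/2 = 1500 * 19.79e-3 / 2 = 14.8425

14.8425 m


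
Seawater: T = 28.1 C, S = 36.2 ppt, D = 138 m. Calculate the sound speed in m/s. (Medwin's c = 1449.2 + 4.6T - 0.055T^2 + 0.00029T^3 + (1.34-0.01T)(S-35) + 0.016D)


c = 1449.2 + 4.6*28.1 - 0.055*28.1^2 + 0.00029*28.1^3 + (1.34 - 0.01*28.1)*(36.2 - 35) + 0.016*138 = 1544.94

1544.94 m/s


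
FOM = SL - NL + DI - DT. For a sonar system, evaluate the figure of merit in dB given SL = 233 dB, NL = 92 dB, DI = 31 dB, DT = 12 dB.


FOM = SL - NL + DI - DT = 233 - 92 + 31 - 12 = 160

160 dB


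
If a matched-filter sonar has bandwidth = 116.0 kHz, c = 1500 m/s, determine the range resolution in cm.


dR = c/(2*BW) = 1500 / (2 * 116.0e3) = 0.0065 m = 0.65 cm

0.65 cm


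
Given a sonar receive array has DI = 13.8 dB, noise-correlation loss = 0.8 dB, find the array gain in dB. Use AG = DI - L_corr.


13.0 dB


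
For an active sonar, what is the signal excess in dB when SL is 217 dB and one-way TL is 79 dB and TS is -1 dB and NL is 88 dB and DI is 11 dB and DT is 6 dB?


SE = SL - 2*TL + TS - NL + DI - DT = 217 - 2*79 + (-1) - 88 + 11 - 6 = -25

-25 dB


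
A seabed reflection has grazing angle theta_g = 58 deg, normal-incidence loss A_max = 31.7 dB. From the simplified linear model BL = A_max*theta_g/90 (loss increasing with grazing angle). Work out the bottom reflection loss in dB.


BL = A_max * theta_g / 90 = 31.7 * 58 / 90 = 20.43

20.43 dB


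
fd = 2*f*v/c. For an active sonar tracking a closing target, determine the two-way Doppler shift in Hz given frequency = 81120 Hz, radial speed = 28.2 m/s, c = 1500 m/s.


fd = 2*f*v/c = 2 * 81120 * 28.2 / 1500 = 3050.11

3050.11 Hz


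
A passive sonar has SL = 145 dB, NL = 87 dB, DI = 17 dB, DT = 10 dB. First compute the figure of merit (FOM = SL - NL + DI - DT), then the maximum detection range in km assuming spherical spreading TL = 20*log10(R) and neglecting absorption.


Step 1: FOM = SL - NL + DI - DT = 145 - 87 + 17 - 10 = 65 dB
Step 2: at max range FOM = TL = 20*log10(R), so R = 10^(65/20) = 1778.28 m = 1.78 km

1.78 km


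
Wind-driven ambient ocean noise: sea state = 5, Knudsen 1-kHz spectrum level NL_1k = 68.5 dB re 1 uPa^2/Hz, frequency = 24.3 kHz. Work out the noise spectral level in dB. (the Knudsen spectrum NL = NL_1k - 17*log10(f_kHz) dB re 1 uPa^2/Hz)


NL = NL_1k - 17*log10(f_kHz) = 68.5 - 17*log10(24.3) = 68.5 - (23.56) = 44.94

44.94 dB


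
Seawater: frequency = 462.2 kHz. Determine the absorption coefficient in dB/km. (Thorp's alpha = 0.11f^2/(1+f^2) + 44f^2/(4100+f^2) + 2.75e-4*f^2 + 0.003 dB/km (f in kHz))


f^2 = 213628.84
alpha = 0.11*213628.84/(1+213628.84) + 44*213628.84/(4100+213628.84) + 2.75e-4*213628.84 + 0.003 = 102.032

102.032 dB/km


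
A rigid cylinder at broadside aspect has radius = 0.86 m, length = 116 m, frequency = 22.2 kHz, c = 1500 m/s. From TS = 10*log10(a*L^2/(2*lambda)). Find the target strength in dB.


lambda = 1500/22200 = 0.06757 m
TS = 10*log10(0.86*116^2/(2*0.06757)) = 49.33

49.33 dB


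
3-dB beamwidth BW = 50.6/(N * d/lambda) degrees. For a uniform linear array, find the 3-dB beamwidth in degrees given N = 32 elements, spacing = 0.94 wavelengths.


BW = 50.6 / (32 * 0.94) = 50.6 / 30.08 = 1.68

1.68 deg


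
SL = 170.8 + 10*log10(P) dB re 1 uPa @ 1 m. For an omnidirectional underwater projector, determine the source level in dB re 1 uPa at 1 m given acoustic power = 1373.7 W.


SL = 170.8 + 10*log10(1373.7) = 170.8 + 31.38 = 202.18

202.18 dB


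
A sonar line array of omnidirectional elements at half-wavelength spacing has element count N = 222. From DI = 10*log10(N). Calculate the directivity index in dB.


DI = 10*log10(222) = 23.46

23.46 dB


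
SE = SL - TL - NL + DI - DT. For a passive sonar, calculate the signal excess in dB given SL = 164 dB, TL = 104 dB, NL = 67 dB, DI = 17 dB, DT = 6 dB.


SE = SL - TL - NL + DI - DT = 164 - 104 - 67 + 17 - 6 = 4

4 dB


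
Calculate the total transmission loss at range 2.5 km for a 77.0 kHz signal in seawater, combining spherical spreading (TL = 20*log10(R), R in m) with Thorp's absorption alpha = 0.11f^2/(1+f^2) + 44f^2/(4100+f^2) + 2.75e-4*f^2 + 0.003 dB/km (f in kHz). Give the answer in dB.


Step 1 (Thorp): alpha = 0.11*5929.0/(1+5929.0) + 44*5929.0/(4100+5929.0) + 2.75e-4*5929.0 + 0.003 = 27.7556 dB/km
Step 2: TL_spread = 20*log10(2500) = 67.96 dB
Step 3: TL_abs = alpha*R = 27.7556 * 2.5 = 69.39 dB
Step 4: TL_total = 67.96 + 69.39 = 137.35

137.35 dB


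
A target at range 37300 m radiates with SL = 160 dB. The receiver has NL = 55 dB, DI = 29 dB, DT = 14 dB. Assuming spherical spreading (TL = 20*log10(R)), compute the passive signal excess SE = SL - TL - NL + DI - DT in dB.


28.57 dB


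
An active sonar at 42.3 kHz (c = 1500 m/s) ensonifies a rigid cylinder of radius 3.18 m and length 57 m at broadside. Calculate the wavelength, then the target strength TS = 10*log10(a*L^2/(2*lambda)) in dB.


Step 1: lambda = c/f = 1500/42300 = 0.03546 m
Step 2: TS = 10*log10(a*L^2/(2*lambda)) = 10*log10(3.18*57^2/(2*0.03546)) = 51.63

51.63 dB


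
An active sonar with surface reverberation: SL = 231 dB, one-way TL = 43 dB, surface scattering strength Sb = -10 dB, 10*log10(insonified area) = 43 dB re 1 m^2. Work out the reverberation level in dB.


RL = SL - 2*TL + Sb + 10*log10(A) = 231 - 2*43 + (-10) + 43 = 178

178 dB


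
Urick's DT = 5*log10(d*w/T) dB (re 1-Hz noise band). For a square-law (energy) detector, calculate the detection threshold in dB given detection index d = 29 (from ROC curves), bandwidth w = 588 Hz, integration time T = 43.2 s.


12.98 dB


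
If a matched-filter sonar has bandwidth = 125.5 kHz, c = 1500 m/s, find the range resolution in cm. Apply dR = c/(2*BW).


dR = c/(2*BW) = 1500 / (2 * 125.5e3) = 0.006 m = 0.6 cm

0.6 cm


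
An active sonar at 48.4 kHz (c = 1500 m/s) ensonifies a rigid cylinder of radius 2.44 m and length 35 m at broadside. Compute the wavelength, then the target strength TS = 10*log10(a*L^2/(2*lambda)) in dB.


Step 1: lambda = c/f = 1500/48400 = 0.03099 m
Step 2: TS = 10*log10(a*L^2/(2*lambda)) = 10*log10(2.44*35^2/(2*0.03099)) = 46.83

46.83 dB


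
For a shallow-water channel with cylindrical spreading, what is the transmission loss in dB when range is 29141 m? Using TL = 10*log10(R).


TL = 10*log10(29141) = 44.65

44.65 dB


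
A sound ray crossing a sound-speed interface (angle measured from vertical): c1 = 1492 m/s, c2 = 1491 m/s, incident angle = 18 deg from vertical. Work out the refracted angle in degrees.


17.99 deg


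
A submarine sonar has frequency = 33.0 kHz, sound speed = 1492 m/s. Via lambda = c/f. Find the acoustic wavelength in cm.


lambda = c/f = 1492 / 33000 = 0.0452 m = 4.52 cm

4.52 cm


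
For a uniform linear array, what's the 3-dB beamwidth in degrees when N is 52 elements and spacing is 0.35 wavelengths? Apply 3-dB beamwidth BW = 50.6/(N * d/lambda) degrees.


BW = 50.6 / (52 * 0.35) = 50.6 / 18.2 = 2.78

2.78 deg


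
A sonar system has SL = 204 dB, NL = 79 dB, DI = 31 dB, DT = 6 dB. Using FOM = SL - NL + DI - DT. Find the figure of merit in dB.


FOM = SL - NL + DI - DT = 204 - 79 + 31 - 6 = 150

150 dB


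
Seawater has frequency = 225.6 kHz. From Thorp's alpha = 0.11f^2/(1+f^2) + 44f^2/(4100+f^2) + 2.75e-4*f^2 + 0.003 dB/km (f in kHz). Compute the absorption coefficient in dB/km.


f^2 = 50895.36
alpha = 0.11*50895.36/(1+50895.36) + 44*50895.36/(4100+50895.36) + 2.75e-4*50895.36 + 0.003 = 54.829

54.829 dB/km


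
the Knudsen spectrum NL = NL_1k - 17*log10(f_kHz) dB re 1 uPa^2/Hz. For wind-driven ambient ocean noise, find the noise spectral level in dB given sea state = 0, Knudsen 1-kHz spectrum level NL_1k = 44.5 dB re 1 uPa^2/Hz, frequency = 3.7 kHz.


NL = NL_1k - 17*log10(f_kHz) = 44.5 - 17*log10(3.7) = 44.5 - (9.66) = 34.84

34.84 dB


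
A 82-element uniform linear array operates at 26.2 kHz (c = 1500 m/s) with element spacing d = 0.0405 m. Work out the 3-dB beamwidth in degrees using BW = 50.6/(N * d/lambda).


0.87 deg


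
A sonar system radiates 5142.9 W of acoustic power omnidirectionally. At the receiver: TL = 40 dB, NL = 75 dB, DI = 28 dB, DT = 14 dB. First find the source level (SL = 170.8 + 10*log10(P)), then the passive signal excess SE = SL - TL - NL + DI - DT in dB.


Step 1: SL = 170.8 + 10*log10(5142.9) = 207.91 dB
Step 2: SE = SL - TL - NL + DI - DT = 207.91 - 40 - 75 + 28 - 14 = 106.91

106.91 dB


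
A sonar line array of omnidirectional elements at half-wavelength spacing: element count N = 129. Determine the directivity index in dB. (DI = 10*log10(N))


DI = 10*log10(129) = 21.11

21.11 dB


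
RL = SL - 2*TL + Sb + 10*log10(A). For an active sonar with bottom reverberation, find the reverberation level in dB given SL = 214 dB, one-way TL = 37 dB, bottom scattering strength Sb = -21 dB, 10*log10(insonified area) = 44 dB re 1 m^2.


RL = SL - 2*TL + Sb + 10*log10(A) = 214 - 2*37 + (-21) + 44 = 163

163 dB


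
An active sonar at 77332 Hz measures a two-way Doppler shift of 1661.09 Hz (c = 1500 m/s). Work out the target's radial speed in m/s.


From fd = 2*f*v/c, v = c*fd/(2*f) = 1500 * 1661.09 / (2*77332) = 16.11

16.11 m/s


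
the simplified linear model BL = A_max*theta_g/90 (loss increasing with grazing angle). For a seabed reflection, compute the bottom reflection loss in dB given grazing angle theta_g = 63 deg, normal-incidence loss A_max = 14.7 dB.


BL = A_max * theta_g / 90 = 14.7 * 63 / 90 = 10.29

10.29 dB


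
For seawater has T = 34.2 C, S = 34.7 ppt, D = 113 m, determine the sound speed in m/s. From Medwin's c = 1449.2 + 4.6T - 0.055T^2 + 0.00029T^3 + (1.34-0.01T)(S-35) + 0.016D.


1555.3 m/s


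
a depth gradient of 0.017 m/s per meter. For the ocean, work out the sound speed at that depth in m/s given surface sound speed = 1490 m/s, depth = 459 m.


1497.803 m/s


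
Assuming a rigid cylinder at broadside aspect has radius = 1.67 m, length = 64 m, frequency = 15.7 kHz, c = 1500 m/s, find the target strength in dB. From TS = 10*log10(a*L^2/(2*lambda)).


lambda = 1500/15700 = 0.09554 m
TS = 10*log10(1.67*64^2/(2*0.09554)) = 45.54

45.54 dB


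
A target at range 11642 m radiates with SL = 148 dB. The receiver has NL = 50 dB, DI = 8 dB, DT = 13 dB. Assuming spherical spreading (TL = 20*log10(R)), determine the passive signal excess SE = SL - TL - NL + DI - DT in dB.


11.68 dB


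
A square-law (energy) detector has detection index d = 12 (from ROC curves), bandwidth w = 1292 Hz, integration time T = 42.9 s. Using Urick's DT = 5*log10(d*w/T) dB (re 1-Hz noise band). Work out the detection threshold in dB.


DT = 5*log10(d*w/T) = 5*log10(12 * 1292 / 42.9) = 5*log10(361.4) = 12.79

12.79 dB


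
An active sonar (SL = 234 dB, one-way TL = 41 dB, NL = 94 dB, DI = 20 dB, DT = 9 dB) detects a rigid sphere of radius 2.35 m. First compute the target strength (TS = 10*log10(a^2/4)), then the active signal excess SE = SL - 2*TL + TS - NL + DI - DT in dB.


Step 1: TS = 10*log10(2.35^2/4) = 1.4 dB
Step 2: SE = SL - 2*TL + TS - NL + DI - DT = 234 - 2*41 + (1.4) - 94 + 20 - 9 = 70.4

70.4 dB


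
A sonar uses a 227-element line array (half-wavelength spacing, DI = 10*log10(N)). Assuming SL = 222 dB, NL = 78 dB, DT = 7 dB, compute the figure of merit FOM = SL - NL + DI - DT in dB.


Step 1: DI = 10*log10(227) = 23.56 dB
Step 2: FOM = SL - NL + DI - DT = 222 - 78 + 23.56 - 7 = 160.56

160.56 dB


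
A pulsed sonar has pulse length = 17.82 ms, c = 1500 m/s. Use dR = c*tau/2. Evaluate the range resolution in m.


dR = c*tau/2 = 1500 * 17.82e-3 / 2 = 13.365

13.365 m


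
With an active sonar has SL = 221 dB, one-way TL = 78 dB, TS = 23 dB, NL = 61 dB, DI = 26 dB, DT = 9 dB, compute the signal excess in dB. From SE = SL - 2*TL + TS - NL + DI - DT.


SE = SL - 2*TL + TS - NL + DI - DT = 221 - 2*78 + (23) - 61 + 26 - 9 = 44

44 dB


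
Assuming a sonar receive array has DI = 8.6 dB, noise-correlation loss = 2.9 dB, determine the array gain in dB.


5.7 dB


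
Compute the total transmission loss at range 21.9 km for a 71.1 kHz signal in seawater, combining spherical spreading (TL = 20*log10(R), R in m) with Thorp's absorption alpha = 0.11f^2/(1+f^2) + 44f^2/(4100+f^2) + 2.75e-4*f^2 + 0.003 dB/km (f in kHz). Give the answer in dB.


Step 1 (Thorp): alpha = 0.11*5055.21/(1+5055.21) + 44*5055.21/(4100+5055.21) + 2.75e-4*5055.21 + 0.003 = 25.7985 dB/km
Step 2: TL_spread = 20*log10(21900) = 86.81 dB
Step 3: TL_abs = alpha*R = 25.7985 * 21.9 = 564.99 dB
Step 4: TL_total = 86.81 + 564.99 = 651.8

651.8 dB


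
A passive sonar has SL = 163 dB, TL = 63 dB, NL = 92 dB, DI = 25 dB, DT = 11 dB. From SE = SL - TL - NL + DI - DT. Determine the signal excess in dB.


SE = SL - TL - NL + DI - DT = 163 - 63 - 92 + 25 - 11 = 22

22 dB


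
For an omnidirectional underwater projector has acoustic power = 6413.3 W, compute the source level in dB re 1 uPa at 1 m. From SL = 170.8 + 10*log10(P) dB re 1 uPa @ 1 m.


SL = 170.8 + 10*log10(6413.3) = 170.8 + 38.07 = 208.87

208.87 dB


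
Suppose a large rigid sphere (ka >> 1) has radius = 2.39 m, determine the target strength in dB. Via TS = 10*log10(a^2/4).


1.55 dB


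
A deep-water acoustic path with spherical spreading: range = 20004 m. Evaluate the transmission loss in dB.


86.02 dB


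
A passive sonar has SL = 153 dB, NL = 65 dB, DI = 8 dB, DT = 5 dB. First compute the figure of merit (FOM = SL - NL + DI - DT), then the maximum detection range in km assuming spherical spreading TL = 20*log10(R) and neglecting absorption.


Step 1: FOM = SL - NL + DI - DT = 153 - 65 + 8 - 5 = 91 dB
Step 2: at max range FOM = TL = 20*log10(R), so R = 10^(91/20) = 35481.34 m = 35.48 km

35.48 km


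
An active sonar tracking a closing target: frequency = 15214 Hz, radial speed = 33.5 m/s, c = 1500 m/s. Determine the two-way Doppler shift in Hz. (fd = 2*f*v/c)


fd = 2*f*v/c = 2 * 15214 * 33.5 / 1500 = 679.56

679.56 Hz


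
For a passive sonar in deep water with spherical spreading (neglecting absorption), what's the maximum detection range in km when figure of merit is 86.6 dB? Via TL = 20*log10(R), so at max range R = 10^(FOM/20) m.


21.38 km


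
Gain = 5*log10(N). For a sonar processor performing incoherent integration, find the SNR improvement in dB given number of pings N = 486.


13.43 dB


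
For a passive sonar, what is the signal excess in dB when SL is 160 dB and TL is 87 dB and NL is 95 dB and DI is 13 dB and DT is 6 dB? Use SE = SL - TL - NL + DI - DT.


-15 dB


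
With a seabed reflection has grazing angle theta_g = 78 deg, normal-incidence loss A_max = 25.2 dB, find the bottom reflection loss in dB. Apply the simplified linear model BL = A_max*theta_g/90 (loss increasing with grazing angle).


BL = A_max * theta_g / 90 = 25.2 * 78 / 90 = 21.84

21.84 dB


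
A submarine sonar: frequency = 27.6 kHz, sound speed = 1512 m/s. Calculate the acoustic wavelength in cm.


lambda = c/f = 1512 / 27600 = 0.0548 m = 5.48 cm

5.48 cm


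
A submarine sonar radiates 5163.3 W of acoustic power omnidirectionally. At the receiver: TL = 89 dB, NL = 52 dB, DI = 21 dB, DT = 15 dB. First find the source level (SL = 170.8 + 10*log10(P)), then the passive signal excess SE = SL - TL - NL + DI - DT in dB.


Step 1: SL = 170.8 + 10*log10(5163.3) = 207.93 dB
Step 2: SE = SL - TL - NL + DI - DT = 207.93 - 89 - 52 + 21 - 15 = 72.93

72.93 dB


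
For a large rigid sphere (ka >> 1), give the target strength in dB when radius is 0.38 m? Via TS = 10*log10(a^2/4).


-14.42 dB


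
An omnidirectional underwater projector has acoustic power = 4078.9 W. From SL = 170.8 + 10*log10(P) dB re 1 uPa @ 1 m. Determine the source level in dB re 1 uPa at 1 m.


SL = 170.8 + 10*log10(4078.9) = 170.8 + 36.11 = 206.91

206.91 dB
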